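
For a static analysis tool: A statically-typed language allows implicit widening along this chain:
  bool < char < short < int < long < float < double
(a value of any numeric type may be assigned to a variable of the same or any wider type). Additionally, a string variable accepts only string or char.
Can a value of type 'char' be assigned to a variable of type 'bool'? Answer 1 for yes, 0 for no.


Target variable type: bool
Source value type: char
Numeric ranks: char=1, bool=0
Widening allowed iff rank(source) <= rank(target): 1 <= 0? No
Result: 0

0


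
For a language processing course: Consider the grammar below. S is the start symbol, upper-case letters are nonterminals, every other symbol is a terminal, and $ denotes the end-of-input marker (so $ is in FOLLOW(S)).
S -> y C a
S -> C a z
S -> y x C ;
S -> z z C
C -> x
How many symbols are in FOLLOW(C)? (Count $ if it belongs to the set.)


S is the start symbol and does not occur in any rule body, so FOLLOW(S) = {$}.
Examining every occurrence of C in a rule body:
  S -> y C a : C is followed by terminal 'a' -> add 'a'
  S -> C a z : C is followed by terminal 'a' -> add 'a' (already in the set)
  S -> y x C ; : C is followed by terminal ';' -> add ';'
  S -> z z C : C is at the right end -> add FOLLOW(S) = {$}
  C -> x : C does not occur in the body -> contributes nothing
FOLLOW(C) = {;, a, $}
Count: 3

3


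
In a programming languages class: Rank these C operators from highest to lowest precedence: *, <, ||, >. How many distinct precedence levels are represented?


Looking up precedence for each operator:
  * -> precedence 6
  < -> precedence 4
  || -> precedence 1
  > -> precedence 4
Sorted highest to lowest: *, <, >, ||
Distinct precedence values: [6, 4, 1]
Number of distinct levels: 3

3


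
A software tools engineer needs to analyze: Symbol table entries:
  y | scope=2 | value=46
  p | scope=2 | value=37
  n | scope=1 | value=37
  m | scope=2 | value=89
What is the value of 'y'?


Searching symbol table for 'y':
  y | scope=2 | value=46 <- MATCH
  p | scope=2 | value=37
  n | scope=1 | value=37
  m | scope=2 | value=89
Found 'y' at scope 2 with value 46

46


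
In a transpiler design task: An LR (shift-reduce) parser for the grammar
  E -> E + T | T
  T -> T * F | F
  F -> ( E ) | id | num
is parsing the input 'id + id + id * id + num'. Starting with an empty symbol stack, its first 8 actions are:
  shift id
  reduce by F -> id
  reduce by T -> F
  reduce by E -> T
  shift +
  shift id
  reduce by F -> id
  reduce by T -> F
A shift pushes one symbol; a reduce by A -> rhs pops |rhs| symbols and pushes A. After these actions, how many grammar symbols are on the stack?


Tracking the symbol stack through each action:
  Action 1: shift 'id' : push -> stack = [id] (size 1)
  Action 2: reduce by F -> id : pop 1, push F -> stack = [F] (size 1)
  Action 3: reduce by T -> F : pop 1, push T -> stack = [T] (size 1)
  Action 4: reduce by E -> T : pop 1, push E -> stack = [E] (size 1)
  Action 5: shift '+' : push -> stack = [E, +] (size 2)
  Action 6: shift 'id' : push -> stack = [E, +, id] (size 3)
  Action 7: reduce by F -> id : pop 1, push F -> stack = [E, +, F] (size 3)
  Action 8: reduce by T -> F : pop 1, push T -> stack = [E, +, T] (size 3)
Final stack size: 3

3


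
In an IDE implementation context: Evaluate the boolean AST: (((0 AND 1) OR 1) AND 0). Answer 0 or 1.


Step 1: Evaluate inner node
  0 AND 1 = 0
Step 2: Evaluate next node
  0 OR 1 = 1
Step 3: Evaluate root node
  1 AND 0 = 0

0


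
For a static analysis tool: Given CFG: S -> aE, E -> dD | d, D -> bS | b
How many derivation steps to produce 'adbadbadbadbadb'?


Grammar: S -> aE, E -> dD | d, D -> bS | b
Deriving 'adbadbadbadbadb':
Step 1: S -> aE => aE
Step 2: E -> dD => adD
Step 3: D -> bS => adbS
Step 4: S -> aE => adbaE
Step 5: E -> dD => adbadD
Step 6: D -> bS => adbadbS
Step 7: S -> aE => adbadbaE
Step 8: E -> dD => adbadbadD
Step 9: D -> bS => adbadbadbS
Step 10: S -> aE => adbadbadbaE
Step 11: E -> dD => adbadbadbadD
Step 12: D -> bS => adbadbadbadbS
Step 13: S -> aE => adbadbadbadbaE
Step 14: E -> dD => adbadbadbadbadD
Step 15: D -> b => adbadbadbadbadb
Total derivation steps: 15

15


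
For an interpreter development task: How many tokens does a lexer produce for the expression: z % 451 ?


Scanning 'z % 451'
Token 1: 'z' -> identifier
Token 2: '%' -> operator
Token 3: '451' -> integer_literal
Total tokens: 3

3


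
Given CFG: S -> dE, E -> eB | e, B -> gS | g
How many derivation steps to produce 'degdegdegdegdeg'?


Grammar: S -> dE, E -> eB | e, B -> gS | g
Deriving 'degdegdegdegdeg':
Step 1: S -> dE => dE
Step 2: E -> eB => deB
Step 3: B -> gS => degS
Step 4: S -> dE => degdE
Step 5: E -> eB => degdeB
Step 6: B -> gS => degdegS
Step 7: S -> dE => degdegdE
Step 8: E -> eB => degdegdeB
Step 9: B -> gS => degdegdegS
Step 10: S -> dE => degdegdegdE
Step 11: E -> eB => degdegdegdeB
Step 12: B -> gS => degdegdegdegS
Step 13: S -> dE => degdegdegdegdE
Step 14: E -> eB => degdegdegdegdeB
Step 15: B -> g => degdegdegdegdeg
Total derivation steps: 15

15


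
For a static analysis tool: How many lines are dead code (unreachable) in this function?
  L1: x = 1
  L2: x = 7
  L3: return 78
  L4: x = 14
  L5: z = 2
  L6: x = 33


Analyzing control flow:
  L1: reachable (before return)
  L2: reachable (before return)
  L3: reachable (return statement)
  L4: DEAD (after return at L3)
  L5: DEAD (after return at L3)
  L6: DEAD (after return at L3)
Return at L3, total lines = 6
Dead lines: L4 through L6
Count: 3

3


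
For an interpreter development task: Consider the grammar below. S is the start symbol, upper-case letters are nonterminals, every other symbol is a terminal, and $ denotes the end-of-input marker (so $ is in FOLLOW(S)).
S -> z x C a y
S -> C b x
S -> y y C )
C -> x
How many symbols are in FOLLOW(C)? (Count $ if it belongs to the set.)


S is the start symbol and does not occur in any rule body, so FOLLOW(S) = {$}.
Examining every occurrence of C in a rule body:
  S -> z x C a y : C is followed by terminal 'a' -> add 'a'
  S -> C b x : C is followed by terminal 'b' -> add 'b'
  S -> y y C ) : C is followed by terminal ')' -> add ')'
  C -> x : C does not occur in the body -> contributes nothing
FOLLOW(C) = {), a, b}
Count: 3

3


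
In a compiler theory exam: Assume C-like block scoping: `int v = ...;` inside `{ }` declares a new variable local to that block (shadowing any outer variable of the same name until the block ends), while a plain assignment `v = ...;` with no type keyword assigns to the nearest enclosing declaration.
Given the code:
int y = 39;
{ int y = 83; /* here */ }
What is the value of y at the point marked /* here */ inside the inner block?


Analyzing scoping rules:
Outer scope: declares y = 39
Inner block: 'int y = 83;' declares a NEW y that shadows the outer one
Inside the block the inner declaration is in scope -> 83
Result: 83

83


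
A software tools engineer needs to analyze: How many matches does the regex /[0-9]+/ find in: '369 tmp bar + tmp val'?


Pattern: /[0-9]+/ (int literals)
Input: '369 tmp bar + tmp val'
Scanning for matches:
  Match 1: '369'
Total matches: 1

1


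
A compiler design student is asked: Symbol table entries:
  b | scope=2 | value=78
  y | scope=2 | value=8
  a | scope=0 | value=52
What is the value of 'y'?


Searching symbol table for 'y':
  b | scope=2 | value=78
  y | scope=2 | value=8 <- MATCH
  a | scope=0 | value=52
Found 'y' at scope 2 with value 8

8


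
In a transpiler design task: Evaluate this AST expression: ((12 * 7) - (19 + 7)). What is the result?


Expression: ((12 * 7) - (19 + 7))
Evaluating step by step:
  12 * 7 = 84
  19 + 7 = 26
  84 - 26 = 58
Result: 58

58


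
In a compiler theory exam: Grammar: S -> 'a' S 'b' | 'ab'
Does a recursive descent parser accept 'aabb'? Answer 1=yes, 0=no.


Grammar accepts strings of the form a^n b^n (n >= 1)
Word: 'aabb'
Counting: 2 a's and 2 b's
Check: 2 == 2? Yes
Derivation (S -> aSb applied 1 time(s), then S -> ab): S => aSb => aabb
Accepted

1


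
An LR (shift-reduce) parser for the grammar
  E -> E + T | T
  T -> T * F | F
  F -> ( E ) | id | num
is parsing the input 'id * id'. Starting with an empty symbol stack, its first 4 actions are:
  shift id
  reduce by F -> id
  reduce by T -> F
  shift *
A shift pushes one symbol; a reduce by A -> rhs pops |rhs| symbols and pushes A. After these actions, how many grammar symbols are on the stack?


Tracking the symbol stack through each action:
  Action 1: shift 'id' : push -> stack = [id] (size 1)
  Action 2: reduce by F -> id : pop 1, push F -> stack = [F] (size 1)
  Action 3: reduce by T -> F : pop 1, push T -> stack = [T] (size 1)
  Action 4: shift '*' : push -> stack = [T, *] (size 2)
Final stack size: 2

2


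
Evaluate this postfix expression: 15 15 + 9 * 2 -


Processing tokens left to right:
Push 15, Push 15
Pop 15 and 15, compute 15 + 15 = 30, push 30
Push 9
Pop 30 and 9, compute 30 * 9 = 270, push 270
Push 2
Pop 270 and 2, compute 270 - 2 = 268, push 268
Stack result: 268

268


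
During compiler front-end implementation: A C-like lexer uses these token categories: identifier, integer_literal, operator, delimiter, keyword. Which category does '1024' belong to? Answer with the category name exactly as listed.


Token: '1024'
Checking categories:
  identifier: no
  integer_literal: YES
  operator: no
  keyword: no
  delimiter: no
Category: integer_literal

integer_literal


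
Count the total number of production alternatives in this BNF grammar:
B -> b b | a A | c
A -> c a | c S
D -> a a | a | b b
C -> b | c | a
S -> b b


Counting alternatives per rule:
  B: 3 alternative(s)
  A: 2 alternative(s)
  D: 3 alternative(s)
  C: 3 alternative(s)
  S: 1 alternative(s)
Sum: 3 + 2 + 3 + 3 + 1 = 12

12


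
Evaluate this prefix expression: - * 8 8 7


Parsing prefix expression: - * 8 8 7
Step 1: Innermost operation '* 8 8'
  8 * 8 = 64
Step 2: Outer operation '- [64] 7'
  64 - 7 = 57

57


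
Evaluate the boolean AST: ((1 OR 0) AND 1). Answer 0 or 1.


Step 1: Evaluate inner node
  1 OR 0 = 1
Step 2: Evaluate root node
  1 AND 1 = 1

1


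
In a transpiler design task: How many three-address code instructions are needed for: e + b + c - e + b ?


Expression: e + b + c - e + b
Generating three-address code (respecting * over +/- precedence):
  Instruction 1: t1 = e + b
  Instruction 2: t2 = t1 + c
  Instruction 3: t3 = t2 - e
  Instruction 4: t4 = t3 + b
Total instructions: 4

4


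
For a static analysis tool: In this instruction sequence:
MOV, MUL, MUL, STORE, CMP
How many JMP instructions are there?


Scanning instruction sequence for JMP:
  Position 1: MOV
  Position 2: MUL
  Position 3: MUL
  Position 4: STORE
  Position 5: CMP
Matches at positions: []
Total JMP count: 0

0


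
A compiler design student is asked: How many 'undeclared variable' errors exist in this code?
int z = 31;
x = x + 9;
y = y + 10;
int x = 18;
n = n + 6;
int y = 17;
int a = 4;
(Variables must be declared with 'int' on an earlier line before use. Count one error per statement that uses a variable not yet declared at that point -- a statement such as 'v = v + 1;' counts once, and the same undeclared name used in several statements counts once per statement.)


Scanning code line by line:
  Line 1: declare 'z' -> declared = ['z']
  Line 2: use 'x' -> ERROR (undeclared)
  Line 3: use 'y' -> ERROR (undeclared)
  Line 4: declare 'x' -> declared = ['x', 'z']
  Line 5: use 'n' -> ERROR (undeclared)
  Line 6: declare 'y' -> declared = ['x', 'y', 'z']
  Line 7: declare 'a' -> declared = ['a', 'x', 'y', 'z']
Total undeclared variable errors: 3

3


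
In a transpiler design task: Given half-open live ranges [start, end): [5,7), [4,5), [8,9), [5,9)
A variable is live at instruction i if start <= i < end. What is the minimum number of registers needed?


Live ranges:
  Var0: [5, 7)
  Var1: [4, 5)
  Var2: [8, 9)
  Var3: [5, 9)
Sweep-line events (position, delta, active):
  pos=4 start -> active=1
  pos=5 end -> active=0
  pos=5 start -> active=1
  pos=5 start -> active=2
  pos=7 end -> active=1
  pos=8 start -> active=2
  pos=9 end -> active=1
  pos=9 end -> active=0
Maximum simultaneous active: 2
Minimum registers needed: 2

2


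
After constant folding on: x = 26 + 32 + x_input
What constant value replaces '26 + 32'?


Identifying constant sub-expression:
  Original: x = 26 + 32 + x_input
  26 and 32 are both compile-time constants
  Evaluating: 26 + 32 = 58
  After folding: x = 58 + x_input

58


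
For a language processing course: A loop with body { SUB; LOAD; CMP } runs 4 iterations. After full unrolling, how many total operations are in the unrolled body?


Loop body operations: SUB, LOAD, CMP (3 ops per iteration)
Unrolling 4 iterations:
  Iteration 1: SUB, LOAD, CMP (3 ops)
  Iteration 2: SUB, LOAD, CMP (3 ops)
  Iteration 3: SUB, LOAD, CMP (3 ops)
  Iteration 4: SUB, LOAD, CMP (3 ops)
Total: 4 iterations * 3 ops/iter = 12 operations

12


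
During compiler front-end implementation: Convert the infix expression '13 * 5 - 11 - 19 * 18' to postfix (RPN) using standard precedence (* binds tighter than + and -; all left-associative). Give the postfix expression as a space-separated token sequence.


Applying the shunting-yard algorithm:
  Operand 13 -> output
  Push '*' onto operator stack -> op-stack: [*]
  Operand 5 -> output
  See '-' (prec 1); top '*' (prec 2) >= it -> pop '*' to output
  Push '-' onto operator stack -> op-stack: [-]
  Operand 11 -> output
  See '-' (prec 1); top '-' (prec 1) >= it -> pop '-' to output
  Push '-' onto operator stack -> op-stack: [-]
  Operand 19 -> output
  Push '*' onto operator stack -> op-stack: [-, *]
  Operand 18 -> output
  End of input: pop '*' to output
  End of input: pop '-' to output
Postfix result: 13 5 * 11 - 19 18 * -

13 5 * 11 - 19 18 * -


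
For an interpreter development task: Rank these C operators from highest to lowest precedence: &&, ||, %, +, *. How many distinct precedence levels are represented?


Looking up precedence for each operator:
  && -> precedence 2
  || -> precedence 1
  % -> precedence 6
  + -> precedence 5
  * -> precedence 6
Sorted highest to lowest: %, *, +, &&, ||
Distinct precedence values: [6, 5, 2, 1]
Number of distinct levels: 4

4


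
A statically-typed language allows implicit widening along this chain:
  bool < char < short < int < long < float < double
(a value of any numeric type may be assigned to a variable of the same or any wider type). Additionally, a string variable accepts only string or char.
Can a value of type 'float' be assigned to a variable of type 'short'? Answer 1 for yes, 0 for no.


Target variable type: short
Source value type: float
Numeric ranks: float=5, short=2
Widening allowed iff rank(source) <= rank(target): 5 <= 2? No
Result: 0

0


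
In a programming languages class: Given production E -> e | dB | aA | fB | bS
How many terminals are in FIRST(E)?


Production: E -> e | dB | aA | fB | bS
Examining each alternative for leading terminals:
  E -> e : first terminal = 'e'
  E -> dB : first terminal = 'd'
  E -> aA : first terminal = 'a'
  E -> fB : first terminal = 'f'
  E -> bS : first terminal = 'b'
FIRST(E) = {a, b, d, e, f}
Count: 5

5


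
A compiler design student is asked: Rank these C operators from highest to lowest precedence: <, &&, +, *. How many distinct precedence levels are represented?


Looking up precedence for each operator:
  < -> precedence 4
  && -> precedence 2
  + -> precedence 5
  * -> precedence 6
Sorted highest to lowest: *, +, <, &&
Distinct precedence values: [6, 5, 4, 2]
Number of distinct levels: 4

4


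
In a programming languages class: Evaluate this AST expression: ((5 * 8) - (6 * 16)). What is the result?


Expression: ((5 * 8) - (6 * 16))
Evaluating step by step:
  5 * 8 = 40
  6 * 16 = 96
  40 - 96 = -56
Result: -56

-56


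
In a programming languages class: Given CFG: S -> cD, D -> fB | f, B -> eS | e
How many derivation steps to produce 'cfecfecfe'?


Grammar: S -> cD, D -> fB | f, B -> eS | e
Deriving 'cfecfecfe':
Step 1: S -> cD => cD
Step 2: D -> fB => cfB
Step 3: B -> eS => cfeS
Step 4: S -> cD => cfecD
Step 5: D -> fB => cfecfB
Step 6: B -> eS => cfecfeS
Step 7: S -> cD => cfecfecD
Step 8: D -> fB => cfecfecfB
Step 9: B -> e => cfecfecfe
Total derivation steps: 9

9


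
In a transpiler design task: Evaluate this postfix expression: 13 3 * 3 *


Processing tokens left to right:
Push 13, Push 3
Pop 13 and 3, compute 13 * 3 = 39, push 39
Push 3
Pop 39 and 3, compute 39 * 3 = 117, push 117
Stack result: 117

117


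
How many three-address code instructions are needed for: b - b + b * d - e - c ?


Expression: b - b + b * d - e - c
Generating three-address code (respecting * over +/- precedence):
  Instruction 1: t1 = b * d
  Instruction 2: t2 = b - b
  Instruction 3: t3 = t2 + t1
  Instruction 4: t4 = t3 - e
  Instruction 5: t5 = t4 - c
Total instructions: 5

5


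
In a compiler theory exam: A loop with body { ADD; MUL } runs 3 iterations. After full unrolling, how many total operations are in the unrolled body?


Loop body operations: ADD, MUL (2 ops per iteration)
Unrolling 3 iterations:
  Iteration 1: ADD, MUL (2 ops)
  Iteration 2: ADD, MUL (2 ops)
  Iteration 3: ADD, MUL (2 ops)
Total: 3 iterations * 2 ops/iter = 6 operations

6


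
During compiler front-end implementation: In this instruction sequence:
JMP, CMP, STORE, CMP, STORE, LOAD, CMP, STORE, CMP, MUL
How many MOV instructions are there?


Scanning instruction sequence for MOV:
  Position 1: JMP
  Position 2: CMP
  Position 3: STORE
  Position 4: CMP
  Position 5: STORE
  Position 6: LOAD
  Position 7: CMP
  Position 8: STORE
  Position 9: CMP
  Position 10: MUL
Matches at positions: []
Total MOV count: 0

0


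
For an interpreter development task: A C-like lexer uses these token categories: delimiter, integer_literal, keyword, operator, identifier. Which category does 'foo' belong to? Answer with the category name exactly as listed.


Token: 'foo'
Checking categories:
  identifier: YES
  integer_literal: no
  operator: no
  keyword: no
  delimiter: no
Category: identifier

identifier


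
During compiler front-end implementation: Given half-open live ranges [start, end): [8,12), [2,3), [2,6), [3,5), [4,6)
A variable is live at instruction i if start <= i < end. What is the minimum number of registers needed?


Live ranges:
  Var0: [8, 12)
  Var1: [2, 3)
  Var2: [2, 6)
  Var3: [3, 5)
  Var4: [4, 6)
Sweep-line events (position, delta, active):
  pos=2 start -> active=1
  pos=2 start -> active=2
  pos=3 end -> active=1
  pos=3 start -> active=2
  pos=4 start -> active=3
  pos=5 end -> active=2
  pos=6 end -> active=1
  pos=6 end -> active=0
  pos=8 start -> active=1
  pos=12 end -> active=0
Maximum simultaneous active: 3
Minimum registers needed: 3

3


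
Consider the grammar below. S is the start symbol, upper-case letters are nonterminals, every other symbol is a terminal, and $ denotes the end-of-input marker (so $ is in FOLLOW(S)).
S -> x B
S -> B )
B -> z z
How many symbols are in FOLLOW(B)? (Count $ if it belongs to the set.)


S is the start symbol and does not occur in any rule body, so FOLLOW(S) = {$}.
Examining every occurrence of B in a rule body:
  S -> x B : B is at the right end -> add FOLLOW(S) = {$}
  S -> B ) : B is followed by terminal ')' -> add ')'
  B -> z z : B does not occur in the body -> contributes nothing
FOLLOW(B) = {), $}
Count: 2

2


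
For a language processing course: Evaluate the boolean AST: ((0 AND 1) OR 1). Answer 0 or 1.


Step 1: Evaluate inner node
  0 AND 1 = 0
Step 2: Evaluate root node
  0 OR 1 = 1

1


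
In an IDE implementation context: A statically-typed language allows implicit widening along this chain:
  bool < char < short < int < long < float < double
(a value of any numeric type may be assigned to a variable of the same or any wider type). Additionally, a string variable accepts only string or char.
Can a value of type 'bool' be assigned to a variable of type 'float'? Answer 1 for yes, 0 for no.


Target variable type: float
Source value type: bool
Numeric ranks: bool=0, float=5
Widening allowed iff rank(source) <= rank(target): 0 <= 5? Yes
Result: 1

1


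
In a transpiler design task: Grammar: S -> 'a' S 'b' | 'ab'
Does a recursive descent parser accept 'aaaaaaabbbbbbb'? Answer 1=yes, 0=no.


Grammar accepts strings of the form a^n b^n (n >= 1)
Word: 'aaaaaaabbbbbbb'
Counting: 7 a's and 7 b's
Check: 7 == 7? Yes
Derivation (S -> aSb applied 6 time(s), then S -> ab): S => aSb => aaSbb => aaaSbbb => aaaaSbbbb => aaaaaSbbbbb => aaaaaaSbbbbbb => aaaaaaabbbbbbb
Accepted

1


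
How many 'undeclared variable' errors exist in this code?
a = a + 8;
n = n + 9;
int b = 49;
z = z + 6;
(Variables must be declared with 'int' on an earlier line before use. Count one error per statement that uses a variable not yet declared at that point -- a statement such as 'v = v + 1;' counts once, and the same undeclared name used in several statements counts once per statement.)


Scanning code line by line:
  Line 1: use 'a' -> ERROR (undeclared)
  Line 2: use 'n' -> ERROR (undeclared)
  Line 3: declare 'b' -> declared = ['b']
  Line 4: use 'z' -> ERROR (undeclared)
Total undeclared variable errors: 3

3


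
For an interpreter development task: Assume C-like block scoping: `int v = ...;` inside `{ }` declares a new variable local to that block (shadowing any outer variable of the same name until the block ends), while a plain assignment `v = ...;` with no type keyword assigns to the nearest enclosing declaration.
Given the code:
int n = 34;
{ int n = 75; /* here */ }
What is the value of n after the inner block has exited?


Analyzing scoping rules:
Outer scope: declares n = 34
Inner block: 'int n = 75;' declares a NEW n that shadows the outer one
When the block exits the inner n goes out of scope; the outer n was never modified -> 34
Result: 34

34


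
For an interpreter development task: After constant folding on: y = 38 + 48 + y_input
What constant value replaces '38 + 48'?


Identifying constant sub-expression:
  Original: y = 38 + 48 + y_input
  38 and 48 are both compile-time constants
  Evaluating: 38 + 48 = 86
  After folding: y = 86 + y_input

86


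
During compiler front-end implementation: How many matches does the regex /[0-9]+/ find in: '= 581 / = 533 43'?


Pattern: /[0-9]+/ (int literals)
Input: '= 581 / = 533 43'
Scanning for matches:
  Match 1: '581'
  Match 2: '533'
  Match 3: '43'
Total matches: 3

3


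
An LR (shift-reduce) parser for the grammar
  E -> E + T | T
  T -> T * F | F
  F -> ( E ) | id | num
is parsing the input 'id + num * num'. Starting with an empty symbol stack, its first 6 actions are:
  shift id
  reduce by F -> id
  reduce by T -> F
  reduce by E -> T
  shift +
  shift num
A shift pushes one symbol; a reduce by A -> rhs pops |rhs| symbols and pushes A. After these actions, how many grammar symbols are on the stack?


Tracking the symbol stack through each action:
  Action 1: shift 'id' : push -> stack = [id] (size 1)
  Action 2: reduce by F -> id : pop 1, push F -> stack = [F] (size 1)
  Action 3: reduce by T -> F : pop 1, push T -> stack = [T] (size 1)
  Action 4: reduce by E -> T : pop 1, push E -> stack = [E] (size 1)
  Action 5: shift '+' : push -> stack = [E, +] (size 2)
  Action 6: shift 'num' : push -> stack = [E, +, num] (size 3)
Final stack size: 3

3


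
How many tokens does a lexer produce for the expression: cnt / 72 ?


Scanning 'cnt / 72'
Token 1: 'cnt' -> identifier
Token 2: '/' -> operator
Token 3: '72' -> integer_literal
Total tokens: 3

3


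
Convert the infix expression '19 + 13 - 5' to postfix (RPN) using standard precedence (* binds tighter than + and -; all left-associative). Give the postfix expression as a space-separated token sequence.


Applying the shunting-yard algorithm:
  Operand 19 -> output
  Push '+' onto operator stack -> op-stack: [+]
  Operand 13 -> output
  See '-' (prec 1); top '+' (prec 1) >= it -> pop '+' to output
  Push '-' onto operator stack -> op-stack: [-]
  Operand 5 -> output
  End of input: pop '-' to output
Postfix result: 19 13 + 5 -

19 13 + 5 -


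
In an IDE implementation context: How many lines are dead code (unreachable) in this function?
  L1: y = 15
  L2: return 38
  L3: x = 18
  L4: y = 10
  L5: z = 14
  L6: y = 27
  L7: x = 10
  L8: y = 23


Analyzing control flow:
  L1: reachable (before return)
  L2: reachable (return statement)
  L3: DEAD (after return at L2)
  L4: DEAD (after return at L2)
  L5: DEAD (after return at L2)
  L6: DEAD (after return at L2)
  L7: DEAD (after return at L2)
  L8: DEAD (after return at L2)
Return at L2, total lines = 8
Dead lines: L3 through L8
Count: 6

6


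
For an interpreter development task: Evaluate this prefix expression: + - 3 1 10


Parsing prefix expression: + - 3 1 10
Step 1: Innermost operation '- 3 1'
  3 - 1 = 2
Step 2: Outer operation '+ [2] 10'
  2 + 10 = 12

12


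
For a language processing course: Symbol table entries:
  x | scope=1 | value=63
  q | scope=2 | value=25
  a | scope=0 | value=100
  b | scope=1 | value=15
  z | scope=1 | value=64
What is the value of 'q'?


Searching symbol table for 'q':
  x | scope=1 | value=63
  q | scope=2 | value=25 <- MATCH
  a | scope=0 | value=100
  b | scope=1 | value=15
  z | scope=1 | value=64
Found 'q' at scope 2 with value 25

25


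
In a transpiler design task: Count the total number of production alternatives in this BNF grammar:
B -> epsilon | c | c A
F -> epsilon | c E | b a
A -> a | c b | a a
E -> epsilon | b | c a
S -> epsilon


Counting alternatives per rule:
  B: 3 alternative(s)
  F: 3 alternative(s)
  A: 3 alternative(s)
  E: 3 alternative(s)
  S: 1 alternative(s)
Sum: 3 + 3 + 3 + 3 + 1 = 13

13


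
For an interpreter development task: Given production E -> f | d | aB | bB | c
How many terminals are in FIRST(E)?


Production: E -> f | d | aB | bB | c
Examining each alternative for leading terminals:
  E -> f : first terminal = 'f'
  E -> d : first terminal = 'd'
  E -> aB : first terminal = 'a'
  E -> bB : first terminal = 'b'
  E -> c : first terminal = 'c'
FIRST(E) = {a, b, c, d, f}
Count: 5

5


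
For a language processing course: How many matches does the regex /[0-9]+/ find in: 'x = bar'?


Pattern: /[0-9]+/ (int literals)
Input: 'x = bar'
Scanning for matches:
Total matches: 0

0


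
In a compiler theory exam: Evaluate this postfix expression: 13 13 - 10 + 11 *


Processing tokens left to right:
Push 13, Push 13
Pop 13 and 13, compute 13 - 13 = 0, push 0
Push 10
Pop 0 and 10, compute 0 + 10 = 10, push 10
Push 11
Pop 10 and 11, compute 10 * 11 = 110, push 110
Stack result: 110

110


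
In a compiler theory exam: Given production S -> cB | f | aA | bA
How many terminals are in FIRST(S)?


Production: S -> cB | f | aA | bA
Examining each alternative for leading terminals:
  S -> cB : first terminal = 'c'
  S -> f : first terminal = 'f'
  S -> aA : first terminal = 'a'
  S -> bA : first terminal = 'b'
FIRST(S) = {a, b, c, f}
Count: 4

4


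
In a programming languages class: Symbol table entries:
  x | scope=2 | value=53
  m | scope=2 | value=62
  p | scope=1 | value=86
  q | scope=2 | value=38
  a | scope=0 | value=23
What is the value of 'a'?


Searching symbol table for 'a':
  x | scope=2 | value=53
  m | scope=2 | value=62
  p | scope=1 | value=86
  q | scope=2 | value=38
  a | scope=0 | value=23 <- MATCH
Found 'a' at scope 0 with value 23

23


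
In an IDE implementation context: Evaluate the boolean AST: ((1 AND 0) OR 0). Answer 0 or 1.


Step 1: Evaluate inner node
  1 AND 0 = 0
Step 2: Evaluate root node
  0 OR 0 = 0

0


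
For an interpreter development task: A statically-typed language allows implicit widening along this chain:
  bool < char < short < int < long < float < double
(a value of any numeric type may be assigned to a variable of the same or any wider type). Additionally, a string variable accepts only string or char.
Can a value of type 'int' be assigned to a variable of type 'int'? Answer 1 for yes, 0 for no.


Target variable type: int
Source value type: int
Numeric ranks: int=3, int=3
Widening allowed iff rank(source) <= rank(target): 3 <= 3? Yes
Result: 1

1


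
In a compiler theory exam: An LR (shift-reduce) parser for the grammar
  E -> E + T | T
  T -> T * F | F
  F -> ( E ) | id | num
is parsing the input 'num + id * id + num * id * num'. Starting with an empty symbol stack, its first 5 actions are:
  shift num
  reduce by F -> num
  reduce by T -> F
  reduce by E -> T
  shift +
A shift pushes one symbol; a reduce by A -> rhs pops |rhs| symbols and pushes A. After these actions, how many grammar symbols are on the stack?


Tracking the symbol stack through each action:
  Action 1: shift 'num' : push -> stack = [num] (size 1)
  Action 2: reduce by F -> num : pop 1, push F -> stack = [F] (size 1)
  Action 3: reduce by T -> F : pop 1, push T -> stack = [T] (size 1)
  Action 4: reduce by E -> T : pop 1, push E -> stack = [E] (size 1)
  Action 5: shift '+' : push -> stack = [E, +] (size 2)
Final stack size: 2

2


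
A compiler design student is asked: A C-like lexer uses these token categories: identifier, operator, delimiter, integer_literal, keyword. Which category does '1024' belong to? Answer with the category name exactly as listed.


Token: '1024'
Checking categories:
  identifier: no
  integer_literal: YES
  operator: no
  keyword: no
  delimiter: no
Category: integer_literal

integer_literal


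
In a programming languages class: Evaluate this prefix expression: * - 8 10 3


Parsing prefix expression: * - 8 10 3
Step 1: Innermost operation '- 8 10'
  8 - 10 = -2
Step 2: Outer operation '* [-2] 3'
  -2 * 3 = -6

-6


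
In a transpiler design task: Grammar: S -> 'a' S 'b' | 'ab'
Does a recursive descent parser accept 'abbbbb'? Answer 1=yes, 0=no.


Grammar accepts strings of the form a^n b^n (n >= 1)
Word: 'abbbbb'
Counting: 1 a's and 5 b's
Check: 1 == 5? No
Mismatch: a-count != b-count
Rejected

0


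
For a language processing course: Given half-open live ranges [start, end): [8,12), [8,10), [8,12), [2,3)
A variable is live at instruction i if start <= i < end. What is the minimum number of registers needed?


Live ranges:
  Var0: [8, 12)
  Var1: [8, 10)
  Var2: [8, 12)
  Var3: [2, 3)
Sweep-line events (position, delta, active):
  pos=2 start -> active=1
  pos=3 end -> active=0
  pos=8 start -> active=1
  pos=8 start -> active=2
  pos=8 start -> active=3
  pos=10 end -> active=2
  pos=12 end -> active=1
  pos=12 end -> active=0
Maximum simultaneous active: 3
Minimum registers needed: 3

3


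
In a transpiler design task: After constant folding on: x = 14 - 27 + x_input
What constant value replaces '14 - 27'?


Identifying constant sub-expression:
  Original: x = 14 - 27 + x_input
  14 and 27 are both compile-time constants
  Evaluating: 14 - 27 = -13
  After folding: x = -13 + x_input

-13


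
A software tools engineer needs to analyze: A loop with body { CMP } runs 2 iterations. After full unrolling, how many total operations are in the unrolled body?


Loop body operations: CMP (1 op per iteration)
Unrolling 2 iterations:
  Iteration 1: CMP (1 ops)
  Iteration 2: CMP (1 ops)
Total: 2 iterations * 1 ops/iter = 2 operations

2


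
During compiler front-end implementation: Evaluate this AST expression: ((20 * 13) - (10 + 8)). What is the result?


Expression: ((20 * 13) - (10 + 8))
Evaluating step by step:
  20 * 13 = 260
  10 + 8 = 18
  260 - 18 = 242
Result: 242

242


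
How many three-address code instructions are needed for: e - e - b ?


Expression: e - e - b
Generating three-address code (respecting * over +/- precedence):
  Instruction 1: t1 = e - e
  Instruction 2: t2 = t1 - b
Total instructions: 2

2


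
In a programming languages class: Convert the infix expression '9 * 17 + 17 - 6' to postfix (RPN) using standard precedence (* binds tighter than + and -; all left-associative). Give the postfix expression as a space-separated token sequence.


Applying the shunting-yard algorithm:
  Operand 9 -> output
  Push '*' onto operator stack -> op-stack: [*]
  Operand 17 -> output
  See '+' (prec 1); top '*' (prec 2) >= it -> pop '*' to output
  Push '+' onto operator stack -> op-stack: [+]
  Operand 17 -> output
  See '-' (prec 1); top '+' (prec 1) >= it -> pop '+' to output
  Push '-' onto operator stack -> op-stack: [-]
  Operand 6 -> output
  End of input: pop '-' to output
Postfix result: 9 17 * 17 + 6 -

9 17 * 17 + 6 -


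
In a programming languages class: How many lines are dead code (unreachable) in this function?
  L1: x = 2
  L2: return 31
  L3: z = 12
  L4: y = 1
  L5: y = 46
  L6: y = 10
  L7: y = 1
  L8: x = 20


Analyzing control flow:
  L1: reachable (before return)
  L2: reachable (return statement)
  L3: DEAD (after return at L2)
  L4: DEAD (after return at L2)
  L5: DEAD (after return at L2)
  L6: DEAD (after return at L2)
  L7: DEAD (after return at L2)
  L8: DEAD (after return at L2)
Return at L2, total lines = 8
Dead lines: L3 through L8
Count: 6

6


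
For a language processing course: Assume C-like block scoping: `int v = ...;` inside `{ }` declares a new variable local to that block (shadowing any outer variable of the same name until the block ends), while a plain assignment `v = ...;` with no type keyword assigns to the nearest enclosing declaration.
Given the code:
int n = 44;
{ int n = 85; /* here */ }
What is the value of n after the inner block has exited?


Analyzing scoping rules:
Outer scope: declares n = 44
Inner block: 'int n = 85;' declares a NEW n that shadows the outer one
When the block exits the inner n goes out of scope; the outer n was never modified -> 44
Result: 44

44


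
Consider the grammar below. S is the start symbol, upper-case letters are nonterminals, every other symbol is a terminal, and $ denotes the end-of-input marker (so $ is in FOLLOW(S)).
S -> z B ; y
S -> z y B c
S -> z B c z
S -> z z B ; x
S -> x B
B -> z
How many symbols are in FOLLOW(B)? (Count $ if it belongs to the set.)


S is the start symbol and does not occur in any rule body, so FOLLOW(S) = {$}.
Examining every occurrence of B in a rule body:
  S -> z B ; y : B is followed by terminal ';' -> add ';'
  S -> z y B c : B is followed by terminal 'c' -> add 'c'
  S -> z B c z : B is followed by terminal 'c' -> add 'c' (already in the set)
  S -> z z B ; x : B is followed by terminal ';' -> add ';' (already in the set)
  S -> x B : B is at the right end -> add FOLLOW(S) = {$}
  B -> z : B does not occur in the body -> contributes nothing
FOLLOW(B) = {;, c, $}
Count: 3

3


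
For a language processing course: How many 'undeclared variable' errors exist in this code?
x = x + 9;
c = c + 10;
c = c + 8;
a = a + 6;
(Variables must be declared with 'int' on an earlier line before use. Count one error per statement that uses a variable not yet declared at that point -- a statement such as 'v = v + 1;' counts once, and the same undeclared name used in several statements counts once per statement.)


Scanning code line by line:
  Line 1: use 'x' -> ERROR (undeclared)
  Line 2: use 'c' -> ERROR (undeclared)
  Line 3: use 'c' -> ERROR (undeclared)
  Line 4: use 'a' -> ERROR (undeclared)
Total undeclared variable errors: 4

4


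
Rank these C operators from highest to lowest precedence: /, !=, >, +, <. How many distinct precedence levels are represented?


Looking up precedence for each operator:
  / -> precedence 6
  != -> precedence 3
  > -> precedence 4
  + -> precedence 5
  < -> precedence 4
Sorted highest to lowest: /, +, >, <, !=
Distinct precedence values: [6, 5, 4, 3]
Number of distinct levels: 4

4


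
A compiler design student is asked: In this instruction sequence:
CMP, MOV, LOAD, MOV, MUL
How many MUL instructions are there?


Scanning instruction sequence for MUL:
  Position 1: CMP
  Position 2: MOV
  Position 3: LOAD
  Position 4: MOV
  Position 5: MUL <- MATCH
Matches at positions: [5]
Total MUL count: 1

1


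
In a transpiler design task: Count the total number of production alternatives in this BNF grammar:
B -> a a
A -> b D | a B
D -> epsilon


Counting alternatives per rule:
  B: 1 alternative(s)
  A: 2 alternative(s)
  D: 1 alternative(s)
Sum: 1 + 2 + 1 = 4

4


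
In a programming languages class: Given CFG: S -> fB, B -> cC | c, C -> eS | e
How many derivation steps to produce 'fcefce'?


Grammar: S -> fB, B -> cC | c, C -> eS | e
Deriving 'fcefce':
Step 1: S -> fB => fB
Step 2: B -> cC => fcC
Step 3: C -> eS => fceS
Step 4: S -> fB => fcefB
Step 5: B -> cC => fcefcC
Step 6: C -> e => fcefce
Total derivation steps: 6

6


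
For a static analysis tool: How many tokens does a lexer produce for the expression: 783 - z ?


Scanning '783 - z'
Token 1: '783' -> integer_literal
Token 2: '-' -> operator
Token 3: 'z' -> identifier
Total tokens: 3

3


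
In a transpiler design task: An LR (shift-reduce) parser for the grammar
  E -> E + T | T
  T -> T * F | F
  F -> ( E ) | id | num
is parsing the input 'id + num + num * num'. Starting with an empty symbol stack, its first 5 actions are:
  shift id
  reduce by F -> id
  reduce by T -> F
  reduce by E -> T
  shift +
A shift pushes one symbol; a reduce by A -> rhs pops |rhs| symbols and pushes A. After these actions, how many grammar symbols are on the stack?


Tracking the symbol stack through each action:
  Action 1: shift 'id' : push -> stack = [id] (size 1)
  Action 2: reduce by F -> id : pop 1, push F -> stack = [F] (size 1)
  Action 3: reduce by T -> F : pop 1, push T -> stack = [T] (size 1)
  Action 4: reduce by E -> T : pop 1, push E -> stack = [E] (size 1)
  Action 5: shift '+' : push -> stack = [E, +] (size 2)
Final stack size: 2

2


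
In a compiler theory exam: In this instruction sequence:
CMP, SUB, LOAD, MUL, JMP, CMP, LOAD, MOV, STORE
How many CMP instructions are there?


Scanning instruction sequence for CMP:
  Position 1: CMP <- MATCH
  Position 2: SUB
  Position 3: LOAD
  Position 4: MUL
  Position 5: JMP
  Position 6: CMP <- MATCH
  Position 7: LOAD
  Position 8: MOV
  Position 9: STORE
Matches at positions: [1, 6]
Total CMP count: 2

2


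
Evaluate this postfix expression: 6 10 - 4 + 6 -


Processing tokens left to right:
Push 6, Push 10
Pop 6 and 10, compute 6 - 10 = -4, push -4
Push 4
Pop -4 and 4, compute -4 + 4 = 0, push 0
Push 6
Pop 0 and 6, compute 0 - 6 = -6, push -6
Stack result: -6

-6


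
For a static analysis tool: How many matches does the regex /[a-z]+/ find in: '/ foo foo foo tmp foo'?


Pattern: /[a-z]+/ (identifiers)
Input: '/ foo foo foo tmp foo'
Scanning for matches:
  Match 1: 'foo'
  Match 2: 'foo'
  Match 3: 'foo'
  Match 4: 'tmp'
  Match 5: 'foo'
Total matches: 5

5


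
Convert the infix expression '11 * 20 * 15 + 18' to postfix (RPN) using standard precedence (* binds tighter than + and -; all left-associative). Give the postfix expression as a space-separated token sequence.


Applying the shunting-yard algorithm:
  Operand 11 -> output
  Push '*' onto operator stack -> op-stack: [*]
  Operand 20 -> output
  See '*' (prec 2); top '*' (prec 2) >= it -> pop '*' to output
  Push '*' onto operator stack -> op-stack: [*]
  Operand 15 -> output
  See '+' (prec 1); top '*' (prec 2) >= it -> pop '*' to output
  Push '+' onto operator stack -> op-stack: [+]
  Operand 18 -> output
  End of input: pop '+' to output
Postfix result: 11 20 * 15 * 18 +

11 20 * 15 * 18 +


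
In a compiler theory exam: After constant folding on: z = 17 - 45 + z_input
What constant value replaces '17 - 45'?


Identifying constant sub-expression:
  Original: z = 17 - 45 + z_input
  17 and 45 are both compile-time constants
  Evaluating: 17 - 45 = -28
  After folding: z = -28 + z_input

-28


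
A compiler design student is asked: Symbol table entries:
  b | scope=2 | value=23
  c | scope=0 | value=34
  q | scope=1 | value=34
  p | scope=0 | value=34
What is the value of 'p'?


Searching symbol table for 'p':
  b | scope=2 | value=23
  c | scope=0 | value=34
  q | scope=1 | value=34
  p | scope=0 | value=34 <- MATCH
Found 'p' at scope 0 with value 34

34
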